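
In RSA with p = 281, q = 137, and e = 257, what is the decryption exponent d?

21633

φ(n) = (p−1)(q−1) = 280·136 = 38080.
Need d with 257·d ≡ 1 (mod 38080). Apply the extended Euclidean algorithm:
38080 = 148*257 + 44
257 = 5*44 + 37
44 = 1*37 + 7
37 = 5*7 + 2
7 = 3*2 + 1
2 = 2*1 + 0
Back-substitute:
1 = 7 − 3·2
1 = −3·37 + 16·7
1 = 16·44 − 19·37
1 = −19·257 + 111·44
1 = 111·38080 − 16447·257
So 257·(-16447) ≡ 1 (mod 38080), hence d ≡ -16447 ≡ 21633 (mod 38080).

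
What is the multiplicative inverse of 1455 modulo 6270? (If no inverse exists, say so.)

Euclidean algorithm on 6270, 1455:
6270 = 4×1455 + 450
1455 = 3×450 + 105
450 = 4×105 + 30
105 = 3×30 + 15
30 = 2×15 + 0
Since gcd = 15 > 1, 1455 is not a unit mod 6270.

no inverse exists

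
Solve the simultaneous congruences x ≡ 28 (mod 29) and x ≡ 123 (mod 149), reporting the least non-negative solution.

4146

Write x = 28 + 29·k. Then 29·k ≡ 123 − 28 ≡ 95 (mod 149).
Need 29⁻¹ mod 149. Extended Euclid on (149, 29):
149 = 5*29 + 4
29 = 7*4 + 1
4 = 4*1 + 0
Back-substitute:
1 = 29 − 7·4
1 = −7·149 + 36·29
29⁻¹ ≡ 36 (mod 149), so k ≡ 36·95 ≡ 142 (mod 149).
x = 28 + 29·142 = 4146.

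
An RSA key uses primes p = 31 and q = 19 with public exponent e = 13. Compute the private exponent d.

457

φ(n) = (p−1)(q−1) = 30·18 = 540.
Need d with 13·d ≡ 1 (mod 540). Apply the extended Euclidean algorithm:
540 = 41*13 + 7
13 = 1*7 + 6
7 = 1*6 + 1
6 = 6*1 + 0
Back-substitute:
1 = 7 − 6
1 = −13 + 2·7
1 = 2·540 − 83·13
So 13·(-83) ≡ 1 (mod 540), hence d ≡ -83 ≡ 457 (mod 540).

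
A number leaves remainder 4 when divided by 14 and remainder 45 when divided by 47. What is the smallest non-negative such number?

186

Write x = 4 + 14·k. Then 14·k ≡ 45 − 4 ≡ 41 (mod 47).
Need 14⁻¹ mod 47. Extended Euclid on (47, 14):
47 = 3·14 + 5
14 = 2·5 + 4
5 = 1·4 + 1
4 = 4·1 + 0
Back-substitute:
1 = 5 − 4
1 = −14 + 3·5
1 = 3·47 − 10·14
14⁻¹ ≡ 37 (mod 47), so k ≡ 37·41 ≡ 13 (mod 47).
x = 4 + 14·13 = 186.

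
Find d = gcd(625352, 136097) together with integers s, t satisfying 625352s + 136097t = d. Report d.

Repeated division:
625352 = 4×136097 + 80964
136097 = 1×80964 + 55133
80964 = 1×55133 + 25831
55133 = 2×25831 + 3471
25831 = 7×3471 + 1534
3471 = 2×1534 + 403
1534 = 3×403 + 325
403 = 1×325 + 78
325 = 4×78 + 13
78 = 6×13 + 0
gcd(625352, 136097) = 13.
Express as a combination:
13 = 325 − 4·78
13 = −4·403 + 5·325
13 = 5·1534 − 19·403
13 = −19·3471 + 43·1534
13 = 43·25831 − 320·3471
13 = −320·55133 + 683·25831
13 = 683·80964 − 1003·55133
13 = −1003·136097 + 1686·80964
13 = 1686·625352 − 7747·136097
So 13 = (1686)·625352 + (-7747)·136097.

13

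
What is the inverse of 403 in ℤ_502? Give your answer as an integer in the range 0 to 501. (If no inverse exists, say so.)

431

gcd(502, 403) by repeated division:
502 = 1·403 + 99
403 = 4·99 + 7
99 = 14·7 + 1
7 = 7·1 + 0
The gcd is 1. Working backward:
1 = 99 − 14·7
1 = −14·403 + 57·99
1 = 57·502 − 71·403
So 403·(-71) ≡ 1 (mod 502), and -71 ≡ 431 (mod 502).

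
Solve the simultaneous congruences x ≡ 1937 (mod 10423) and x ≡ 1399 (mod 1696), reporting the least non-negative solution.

5776279

Write x = 1937 + 10423·k. Then 10423·k ≡ 1399 − 1937 ≡ 1158 (mod 1696).
Need 10423⁻¹ mod 1696. Extended Euclid on (1696, 247):
1696 = 6·247 + 214
247 = 1·214 + 33
214 = 6·33 + 16
33 = 2·16 + 1
16 = 16·1 + 0
Back-substitute:
1 = 33 − 2·16
1 = −2·214 + 13·33
1 = 13·247 − 15·214
1 = −15·1696 + 103·247
10423⁻¹ ≡ 103 (mod 1696), so k ≡ 103·1158 ≡ 554 (mod 1696).
x = 1937 + 10423·554 = 5776279.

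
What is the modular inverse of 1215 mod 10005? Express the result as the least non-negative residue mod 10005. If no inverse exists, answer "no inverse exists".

no inverse exists

Compute gcd(1215, 10005):
10005 = 8*1215 + 285
1215 = 4*285 + 75
285 = 3*75 + 60
75 = 1*60 + 15
60 = 4*15 + 0
The gcd is 15, not 1, hence no inverse exists.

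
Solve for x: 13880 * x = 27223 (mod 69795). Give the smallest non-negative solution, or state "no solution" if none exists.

no solution

gcd(13880, 69795):
69795 = 5·13880 + 395
13880 = 35·395 + 55
395 = 7·55 + 10
55 = 5·10 + 5
10 = 2·5 + 0
gcd = 5, but 5 ∤ 27223, so the congruence has no solution.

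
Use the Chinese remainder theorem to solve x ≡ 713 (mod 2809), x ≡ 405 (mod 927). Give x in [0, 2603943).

2573757

Write x = 713 + 2809·k. Then 2809·k ≡ 405 − 713 ≡ 619 (mod 927).
Need 2809⁻¹ mod 927. Extended Euclid on (927, 28):
927 = 33*28 + 3
28 = 9*3 + 1
3 = 3*1 + 0
Back-substitute:
1 = 28 − 9·3
1 = −9·927 + 298·28
2809⁻¹ ≡ 298 (mod 927), so k ≡ 298·619 ≡ 916 (mod 927).
x = 713 + 2809·916 = 2573757.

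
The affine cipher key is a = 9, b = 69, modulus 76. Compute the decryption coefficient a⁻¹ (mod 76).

17

Run Euclid on (76, 9):
76 = 8*9 + 4
9 = 2*4 + 1
4 = 4*1 + 0
The gcd is 1. Working backward:
1 = 9 − 2·4
1 = −2·76 + 17·9
So 9·17 ≡ 1 (mod 76).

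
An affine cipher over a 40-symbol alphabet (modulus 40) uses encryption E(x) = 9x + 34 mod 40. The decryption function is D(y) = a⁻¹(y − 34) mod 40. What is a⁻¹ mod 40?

Apply the Euclidean algorithm to 40 and 9:
40 = 4·9 + 4
9 = 2·4 + 1
4 = 4·1 + 0
Since gcd(9, 40) = 1, back-substitute to write 1 as a combination:
1 = 9 − 2·4
1 = −2·40 + 9·9
So 9·9 ≡ 1 (mod 40).

9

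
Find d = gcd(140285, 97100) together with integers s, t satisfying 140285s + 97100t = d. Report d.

Repeated division:
140285 = 1×97100 + 43185
97100 = 2×43185 + 10730
43185 = 4×10730 + 265
10730 = 40×265 + 130
265 = 2×130 + 5
130 = 26×5 + 0
gcd(140285, 97100) = 5.
Back-substituting:
5 = 265 − 2·130
5 = −2·10730 + 81·265
5 = 81·43185 − 326·10730
5 = −326·97100 + 733·43185
5 = 733·140285 − 1059·97100
So 5 = (733)·140285 + (-1059)·97100.

5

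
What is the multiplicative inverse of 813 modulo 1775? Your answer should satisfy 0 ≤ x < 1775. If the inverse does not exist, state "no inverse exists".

1227

Run Euclid on (1775, 813):
1775 = 2×813 + 149
813 = 5×149 + 68
149 = 2×68 + 13
68 = 5×13 + 3
13 = 4×3 + 1
3 = 3×1 + 0
gcd = 1, so the inverse exists. Back-substitute:
1 = 13 − 4·3
1 = −4·68 + 21·13
1 = 21·149 − 46·68
1 = −46·813 + 251·149
1 = 251·1775 − 548·813
Thus 813·(-548) ≡ 1 (mod 1775); reducing, -548 mod 1775 = 1227.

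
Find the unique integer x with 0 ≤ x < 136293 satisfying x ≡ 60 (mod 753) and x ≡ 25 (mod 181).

22650

Write x = 60 + 753·k. Then 753·k ≡ 25 − 60 ≡ 146 (mod 181).
Need 753⁻¹ mod 181. Extended Euclid on (181, 29):
181 = 6·29 + 7
29 = 4·7 + 1
7 = 7·1 + 0
Back-substitute:
1 = 29 − 4·7
1 = −4·181 + 25·29
753⁻¹ ≡ 25 (mod 181), so k ≡ 25·146 ≡ 30 (mod 181).
x = 60 + 753·30 = 22650.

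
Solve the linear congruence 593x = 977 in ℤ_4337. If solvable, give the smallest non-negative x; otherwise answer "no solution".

First find gcd(593, 4337):
4337 = 7*593 + 186
593 = 3*186 + 35
186 = 5*35 + 11
35 = 3*11 + 2
11 = 5*2 + 1
2 = 2*1 + 0
gcd = 1, so a unique solution mod 4337 exists.
Back-substitute for the Bézout coefficients:
1 = 11 − 5·2
1 = −5·35 + 16·11
1 = 16·186 − 85·35
1 = −85·593 + 271·186
1 = 271·4337 − 1982·593
So 593·(-1982) ≡ 1 (mod 4337), giving 593⁻¹ ≡ 2355.
x ≡ 593⁻¹·977 ≡ 2355·977 ≡ 2225 (mod 4337).

2225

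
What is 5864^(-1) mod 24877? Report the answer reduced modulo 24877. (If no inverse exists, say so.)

2626

Extended Euclidean algorithm:
24877 = 4×5864 + 1421
5864 = 4×1421 + 180
1421 = 7×180 + 161
180 = 1×161 + 19
161 = 8×19 + 9
19 = 2×9 + 1
9 = 9×1 + 0
Since gcd(5864, 24877) = 1, back-substitute to write 1 as a combination:
1 = 19 − 2·9
1 = −2·161 + 17·19
1 = 17·180 − 19·161
1 = −19·1421 + 150·180
1 = 150·5864 − 619·1421
1 = −619·24877 + 2626·5864
So 5864·2626 ≡ 1 (mod 24877).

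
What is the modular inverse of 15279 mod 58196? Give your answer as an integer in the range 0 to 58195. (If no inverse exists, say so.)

39083

gcd(58196, 15279) by repeated division:
58196 = 3×15279 + 12359
15279 = 1×12359 + 2920
12359 = 4×2920 + 679
2920 = 4×679 + 204
679 = 3×204 + 67
204 = 3×67 + 3
67 = 22×3 + 1
3 = 3×1 + 0
Since gcd(15279, 58196) = 1, back-substitute to write 1 as a combination:
1 = 67 − 22·3
1 = −22·204 + 67·67
1 = 67·679 − 223·204
1 = −223·2920 + 959·679
1 = 959·12359 − 4059·2920
1 = −4059·15279 + 5018·12359
1 = 5018·58196 − 19113·15279
Hence 15279⁻¹ ≡ -19113 ≡ 39083 (mod 58196).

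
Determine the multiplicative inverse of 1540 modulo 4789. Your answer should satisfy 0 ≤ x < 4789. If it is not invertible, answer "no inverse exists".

Apply the Euclidean algorithm to 4789 and 1540:
4789 = 3·1540 + 169
1540 = 9·169 + 19
169 = 8·19 + 17
19 = 1·17 + 2
17 = 8·2 + 1
2 = 2·1 + 0
gcd = 1, so the inverse exists. Back-substitute:
1 = 17 − 8·2
1 = −8·19 + 9·17
1 = 9·169 − 80·19
1 = −80·1540 + 729·169
1 = 729·4789 − 2267·1540
So 1540·(-2267) ≡ 1 (mod 4789), and -2267 ≡ 2522 (mod 4789).

2522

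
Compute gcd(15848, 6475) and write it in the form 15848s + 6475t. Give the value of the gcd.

Euclidean algorithm:
15848 = 2*6475 + 2898
6475 = 2*2898 + 679
2898 = 4*679 + 182
679 = 3*182 + 133
182 = 1*133 + 49
133 = 2*49 + 35
49 = 1*35 + 14
35 = 2*14 + 7
14 = 2*7 + 0
gcd(15848, 6475) = 7.
Back-substituting:
7 = 35 − 2·14
7 = −2·49 + 3·35
7 = 3·133 − 8·49
7 = −8·182 + 11·133
7 = 11·679 − 41·182
7 = −41·2898 + 175·679
7 = 175·6475 − 391·2898
7 = −391·15848 + 957·6475
So 7 = (-391)·15848 + (957)·6475.

7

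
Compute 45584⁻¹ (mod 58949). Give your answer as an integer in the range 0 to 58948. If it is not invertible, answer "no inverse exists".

no inverse exists

Compute gcd(45584, 58949):
58949 = 1*45584 + 13365
45584 = 3*13365 + 5489
13365 = 2*5489 + 2387
5489 = 2*2387 + 715
2387 = 3*715 + 242
715 = 2*242 + 231
242 = 1*231 + 11
231 = 21*11 + 0
gcd(45584, 58949) = 11 ≠ 1, so 45584 has no multiplicative inverse modulo 58949.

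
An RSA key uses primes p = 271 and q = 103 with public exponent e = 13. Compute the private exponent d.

φ(n) = (p−1)(q−1) = 270·102 = 27540.
Need d with 13·d ≡ 1 (mod 27540). Apply the extended Euclidean algorithm:
27540 = 2118·13 + 6
13 = 2·6 + 1
6 = 6·1 + 0
Back-substitute:
1 = 13 − 2·6
1 = −2·27540 + 4237·13
So 13·4237 ≡ 1 (mod 27540), hence d = 4237.

4237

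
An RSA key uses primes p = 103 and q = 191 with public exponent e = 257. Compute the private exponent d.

φ(n) = (p−1)(q−1) = 102·190 = 19380.
Need d with 257·d ≡ 1 (mod 19380). Apply the extended Euclidean algorithm:
19380 = 75×257 + 105
257 = 2×105 + 47
105 = 2×47 + 11
47 = 4×11 + 3
11 = 3×3 + 2
3 = 1×2 + 1
2 = 2×1 + 0
Back-substitute:
1 = 3 − 2
1 = −11 + 4·3
1 = 4·47 − 17·11
1 = −17·105 + 38·47
1 = 38·257 − 93·105
1 = −93·19380 + 7013·257
So 257·7013 ≡ 1 (mod 19380), hence d = 7013.

7013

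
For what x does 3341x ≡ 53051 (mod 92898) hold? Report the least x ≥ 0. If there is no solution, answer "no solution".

gcd(3341, 92898):
92898 = 27*3341 + 2691
3341 = 1*2691 + 650
2691 = 4*650 + 91
650 = 7*91 + 13
91 = 7*13 + 0
gcd = 13, but 13 ∤ 53051, so the congruence has no solution.

no solution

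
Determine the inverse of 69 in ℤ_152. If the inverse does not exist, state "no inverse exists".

141

gcd(152, 69) by repeated division:
152 = 2*69 + 14
69 = 4*14 + 13
14 = 1*13 + 1
13 = 13*1 + 0
The gcd is 1. Working backward:
1 = 14 − 13
1 = −69 + 5·14
1 = 5·152 − 11·69
So 69·(-11) ≡ 1 (mod 152), and -11 ≡ 141 (mod 152).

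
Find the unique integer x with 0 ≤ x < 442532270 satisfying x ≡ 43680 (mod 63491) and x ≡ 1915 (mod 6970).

Write x = 43680 + 63491·k. Then 63491·k ≡ 1915 − 43680 ≡ 55 (mod 6970).
Need 63491⁻¹ mod 6970. Extended Euclid on (6970, 761):
6970 = 9×761 + 121
761 = 6×121 + 35
121 = 3×35 + 16
35 = 2×16 + 3
16 = 5×3 + 1
3 = 3×1 + 0
Back-substitute:
1 = 16 − 5·3
1 = −5·35 + 11·16
1 = 11·121 − 38·35
1 = −38·761 + 239·121
1 = 239·6970 − 2189·761
63491⁻¹ ≡ 4781 (mod 6970), so k ≡ 4781·55 ≡ 5065 (mod 6970).
x = 43680 + 63491·5065 = 321625595.

321625595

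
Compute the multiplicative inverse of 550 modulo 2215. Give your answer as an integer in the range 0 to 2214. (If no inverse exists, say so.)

no inverse exists

Compute gcd(550, 2215):
2215 = 4*550 + 15
550 = 36*15 + 10
15 = 1*10 + 5
10 = 2*5 + 0
The gcd is 5, not 1, hence no inverse exists.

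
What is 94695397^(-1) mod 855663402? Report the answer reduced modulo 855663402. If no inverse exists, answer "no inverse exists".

Apply the Euclidean algorithm to 855663402 and 94695397:
855663402 = 9×94695397 + 3404829
94695397 = 27×3404829 + 2765014
3404829 = 1×2765014 + 639815
2765014 = 4×639815 + 205754
639815 = 3×205754 + 22553
205754 = 9×22553 + 2777
22553 = 8×2777 + 337
2777 = 8×337 + 81
337 = 4×81 + 13
81 = 6×13 + 3
13 = 4×3 + 1
3 = 3×1 + 0
Since gcd(94695397, 855663402) = 1, back-substitute to write 1 as a combination:
1 = 13 − 4·3
1 = −4·81 + 25·13
1 = 25·337 − 104·81
1 = −104·2777 + 857·337
1 = 857·22553 − 6960·2777
1 = −6960·205754 + 63497·22553
1 = 63497·639815 − 197451·205754
1 = −197451·2765014 + 853301·639815
1 = 853301·3404829 − 1050752·2765014
1 = −1050752·94695397 + 29223605·3404829
1 = 29223605·855663402 − 264063197·94695397
Thus 94695397·(-264063197) ≡ 1 (mod 855663402); reducing, -264063197 mod 855663402 = 591600205.

591600205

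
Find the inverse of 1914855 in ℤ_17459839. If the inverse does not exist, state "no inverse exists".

3282753

Apply the Euclidean algorithm to 17459839 and 1914855:
17459839 = 9×1914855 + 226144
1914855 = 8×226144 + 105703
226144 = 2×105703 + 14738
105703 = 7×14738 + 2537
14738 = 5×2537 + 2053
2537 = 1×2053 + 484
2053 = 4×484 + 117
484 = 4×117 + 16
117 = 7×16 + 5
16 = 3×5 + 1
5 = 5×1 + 0
Since gcd(1914855, 17459839) = 1, back-substitute to write 1 as a combination:
1 = 16 − 3·5
1 = −3·117 + 22·16
1 = 22·484 − 91·117
1 = −91·2053 + 386·484
1 = 386·2537 − 477·2053
1 = −477·14738 + 2771·2537
1 = 2771·105703 − 19874·14738
1 = −19874·226144 + 42519·105703
1 = 42519·1914855 − 360026·226144
1 = −360026·17459839 + 3282753·1914855
So 1914855·3282753 ≡ 1 (mod 17459839).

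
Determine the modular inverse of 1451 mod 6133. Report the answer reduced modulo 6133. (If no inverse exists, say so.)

Extended Euclidean algorithm:
6133 = 4*1451 + 329
1451 = 4*329 + 135
329 = 2*135 + 59
135 = 2*59 + 17
59 = 3*17 + 8
17 = 2*8 + 1
8 = 8*1 + 0
gcd = 1, so the inverse exists. Back-substitute:
1 = 17 − 2·8
1 = −2·59 + 7·17
1 = 7·135 − 16·59
1 = −16·329 + 39·135
1 = 39·1451 − 172·329
1 = −172·6133 + 727·1451
So 1451·727 ≡ 1 (mod 6133).

727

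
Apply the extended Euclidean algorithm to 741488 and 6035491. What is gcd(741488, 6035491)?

11

Apply Euclid's algorithm to 6035491 and 741488:
6035491 = 8*741488 + 103587
741488 = 7*103587 + 16379
103587 = 6*16379 + 5313
16379 = 3*5313 + 440
5313 = 12*440 + 33
440 = 13*33 + 11
33 = 3*11 + 0
gcd(741488, 6035491) = 11.
Express as a combination:
11 = 440 − 13·33
11 = −13·5313 + 157·440
11 = 157·16379 − 484·5313
11 = −484·103587 + 3061·16379
11 = 3061·741488 − 21911·103587
11 = −21911·6035491 + 178349·741488
So 11 = (-21911)·6035491 + (178349)·741488.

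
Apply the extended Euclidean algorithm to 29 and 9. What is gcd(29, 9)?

1

Repeated division:
29 = 3*9 + 2
9 = 4*2 + 1
2 = 2*1 + 0
gcd(29, 9) = 1.
Working backward:
1 = 9 − 4·2
1 = −4·29 + 13·9
So 1 = (-4)·29 + (13)·9.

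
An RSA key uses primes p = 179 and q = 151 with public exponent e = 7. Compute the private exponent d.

φ(n) = (p−1)(q−1) = 178·150 = 26700.
Need d with 7·d ≡ 1 (mod 26700). Apply the extended Euclidean algorithm:
26700 = 3814·7 + 2
7 = 3·2 + 1
2 = 2·1 + 0
Back-substitute:
1 = 7 − 3·2
1 = −3·26700 + 11443·7
So 7·11443 ≡ 1 (mod 26700), hence d = 11443.

11443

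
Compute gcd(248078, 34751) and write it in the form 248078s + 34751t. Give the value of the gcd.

Apply Euclid's algorithm to 248078 and 34751:
248078 = 7·34751 + 4821
34751 = 7·4821 + 1004
4821 = 4·1004 + 805
1004 = 1·805 + 199
805 = 4·199 + 9
199 = 22·9 + 1
9 = 9·1 + 0
gcd(248078, 34751) = 1.
Back-substituting:
1 = 199 − 22·9
1 = −22·805 + 89·199
1 = 89·1004 − 111·805
1 = −111·4821 + 533·1004
1 = 533·34751 − 3842·4821
1 = −3842·248078 + 27427·34751
So 1 = (-3842)·248078 + (27427)·34751.

1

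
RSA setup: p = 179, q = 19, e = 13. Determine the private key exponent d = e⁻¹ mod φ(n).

φ(n) = (p−1)(q−1) = 178·18 = 3204.
Need d with 13·d ≡ 1 (mod 3204). Apply the extended Euclidean algorithm:
3204 = 246*13 + 6
13 = 2*6 + 1
6 = 6*1 + 0
Back-substitute:
1 = 13 − 2·6
1 = −2·3204 + 493·13
So 13·493 ≡ 1 (mod 3204), hence d = 493.

493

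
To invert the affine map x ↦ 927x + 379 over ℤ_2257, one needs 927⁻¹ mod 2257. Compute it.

56

Apply the Euclidean algorithm to 2257 and 927:
2257 = 2×927 + 403
927 = 2×403 + 121
403 = 3×121 + 40
121 = 3×40 + 1
40 = 40×1 + 0
The gcd is 1. Working backward:
1 = 121 − 3·40
1 = −3·403 + 10·121
1 = 10·927 − 23·403
1 = −23·2257 + 56·927
So 927·56 ≡ 1 (mod 2257).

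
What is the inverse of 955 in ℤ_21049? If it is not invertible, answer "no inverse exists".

Run Euclid on (21049, 955):
21049 = 22×955 + 39
955 = 24×39 + 19
39 = 2×19 + 1
19 = 19×1 + 0
Since gcd(955, 21049) = 1, back-substitute to write 1 as a combination:
1 = 39 − 2·19
1 = −2·955 + 49·39
1 = 49·21049 − 1080·955
Thus 955·(-1080) ≡ 1 (mod 21049); reducing, -1080 mod 21049 = 19969.

19969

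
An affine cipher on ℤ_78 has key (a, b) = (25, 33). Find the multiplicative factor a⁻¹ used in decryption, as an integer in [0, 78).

Apply the Euclidean algorithm to 78 and 25:
78 = 3·25 + 3
25 = 8·3 + 1
3 = 3·1 + 0
Since gcd(25, 78) = 1, back-substitute to write 1 as a combination:
1 = 25 − 8·3
1 = −8·78 + 25·25
So 25·25 ≡ 1 (mod 78).

25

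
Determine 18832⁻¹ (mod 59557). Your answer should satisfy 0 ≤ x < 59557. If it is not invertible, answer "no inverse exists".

53039

Extended Euclidean algorithm:
59557 = 3*18832 + 3061
18832 = 6*3061 + 466
3061 = 6*466 + 265
466 = 1*265 + 201
265 = 1*201 + 64
201 = 3*64 + 9
64 = 7*9 + 1
9 = 9*1 + 0
gcd = 1, so the inverse exists. Back-substitute:
1 = 64 − 7·9
1 = −7·201 + 22·64
1 = 22·265 − 29·201
1 = −29·466 + 51·265
1 = 51·3061 − 335·466
1 = −335·18832 + 2061·3061
1 = 2061·59557 − 6518·18832
Thus 18832·(-6518) ≡ 1 (mod 59557); reducing, -6518 mod 59557 = 53039.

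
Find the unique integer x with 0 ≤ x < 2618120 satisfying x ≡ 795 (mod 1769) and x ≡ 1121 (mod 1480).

Write x = 795 + 1769·k. Then 1769·k ≡ 1121 − 795 ≡ 326 (mod 1480).
Need 1769⁻¹ mod 1480. Extended Euclid on (1480, 289):
1480 = 5*289 + 35
289 = 8*35 + 9
35 = 3*9 + 8
9 = 1*8 + 1
8 = 8*1 + 0
Back-substitute:
1 = 9 − 8
1 = −35 + 4·9
1 = 4·289 − 33·35
1 = −33·1480 + 169·289
1769⁻¹ ≡ 169 (mod 1480), so k ≡ 169·326 ≡ 334 (mod 1480).
x = 795 + 1769·334 = 591641.

591641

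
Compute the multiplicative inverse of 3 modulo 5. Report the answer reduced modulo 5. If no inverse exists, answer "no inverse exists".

2

Apply the Euclidean algorithm to 5 and 3:
5 = 1×3 + 2
3 = 1×2 + 1
2 = 2×1 + 0
The gcd is 1. Working backward:
1 = 3 − 2
1 = −5 + 2·3
So 3·2 ≡ 1 (mod 5).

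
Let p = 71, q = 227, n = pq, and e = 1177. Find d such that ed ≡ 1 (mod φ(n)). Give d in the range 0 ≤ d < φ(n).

14113

φ(n) = (p−1)(q−1) = 70·226 = 15820.
Need d with 1177·d ≡ 1 (mod 15820). Apply the extended Euclidean algorithm:
15820 = 13*1177 + 519
1177 = 2*519 + 139
519 = 3*139 + 102
139 = 1*102 + 37
102 = 2*37 + 28
37 = 1*28 + 9
28 = 3*9 + 1
9 = 9*1 + 0
Back-substitute:
1 = 28 − 3·9
1 = −3·37 + 4·28
1 = 4·102 − 11·37
1 = −11·139 + 15·102
1 = 15·519 − 56·139
1 = −56·1177 + 127·519
1 = 127·15820 − 1707·1177
So 1177·(-1707) ≡ 1 (mod 15820), hence d ≡ -1707 ≡ 14113 (mod 15820).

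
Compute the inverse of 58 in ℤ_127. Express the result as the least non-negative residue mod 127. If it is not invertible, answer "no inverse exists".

46

Apply the Euclidean algorithm to 127 and 58:
127 = 2*58 + 11
58 = 5*11 + 3
11 = 3*3 + 2
3 = 1*2 + 1
2 = 2*1 + 0
The gcd is 1. Working backward:
1 = 3 − 2
1 = −11 + 4·3
1 = 4·58 − 21·11
1 = −21·127 + 46·58
So 58·46 ≡ 1 (mod 127).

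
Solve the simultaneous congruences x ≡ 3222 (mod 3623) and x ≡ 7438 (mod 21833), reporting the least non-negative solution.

Write x = 3222 + 3623·k. Then 3623·k ≡ 7438 − 3222 ≡ 4216 (mod 21833).
Need 3623⁻¹ mod 21833. Extended Euclid on (21833, 3623):
21833 = 6*3623 + 95
3623 = 38*95 + 13
95 = 7*13 + 4
13 = 3*4 + 1
4 = 4*1 + 0
Back-substitute:
1 = 13 − 3·4
1 = −3·95 + 22·13
1 = 22·3623 − 839·95
1 = −839·21833 + 5056·3623
3623⁻¹ ≡ 5056 (mod 21833), so k ≡ 5056·4216 ≡ 7088 (mod 21833).
x = 3222 + 3623·7088 = 25683046.

25683046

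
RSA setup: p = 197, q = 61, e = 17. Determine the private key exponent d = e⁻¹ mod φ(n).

8993

φ(n) = (p−1)(q−1) = 196·60 = 11760.
Need d with 17·d ≡ 1 (mod 11760). Apply the extended Euclidean algorithm:
11760 = 691×17 + 13
17 = 1×13 + 4
13 = 3×4 + 1
4 = 4×1 + 0
Back-substitute:
1 = 13 − 3·4
1 = −3·17 + 4·13
1 = 4·11760 − 2767·17
So 17·(-2767) ≡ 1 (mod 11760), hence d ≡ -2767 ≡ 8993 (mod 11760).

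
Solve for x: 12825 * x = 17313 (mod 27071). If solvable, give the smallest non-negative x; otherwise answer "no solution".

20417

First find gcd(12825, 27071):
27071 = 2*12825 + 1421
12825 = 9*1421 + 36
1421 = 39*36 + 17
36 = 2*17 + 2
17 = 8*2 + 1
2 = 2*1 + 0
gcd = 1, so a unique solution mod 27071 exists.
Back-substitute for the Bézout coefficients:
1 = 17 − 8·2
1 = −8·36 + 17·17
1 = 17·1421 − 671·36
1 = −671·12825 + 6056·1421
1 = 6056·27071 − 12783·12825
So 12825·(-12783) ≡ 1 (mod 27071), giving 12825⁻¹ ≡ 14288.
x ≡ 12825⁻¹·17313 ≡ 14288·17313 ≡ 20417 (mod 27071).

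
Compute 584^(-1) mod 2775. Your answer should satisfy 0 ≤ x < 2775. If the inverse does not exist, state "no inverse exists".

Apply the Euclidean algorithm to 2775 and 584:
2775 = 4·584 + 439
584 = 1·439 + 145
439 = 3·145 + 4
145 = 36·4 + 1
4 = 4·1 + 0
The gcd is 1. Working backward:
1 = 145 − 36·4
1 = −36·439 + 109·145
1 = 109·584 − 145·439
1 = −145·2775 + 689·584
So 584·689 ≡ 1 (mod 2775).

689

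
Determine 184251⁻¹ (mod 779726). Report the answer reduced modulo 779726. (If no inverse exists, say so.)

Run Euclid on (779726, 184251):
779726 = 4*184251 + 42722
184251 = 4*42722 + 13363
42722 = 3*13363 + 2633
13363 = 5*2633 + 198
2633 = 13*198 + 59
198 = 3*59 + 21
59 = 2*21 + 17
21 = 1*17 + 4
17 = 4*4 + 1
4 = 4*1 + 0
Since gcd(184251, 779726) = 1, back-substitute to write 1 as a combination:
1 = 17 − 4·4
1 = −4·21 + 5·17
1 = 5·59 − 14·21
1 = −14·198 + 47·59
1 = 47·2633 − 625·198
1 = −625·13363 + 3172·2633
1 = 3172·42722 − 10141·13363
1 = −10141·184251 + 43736·42722
1 = 43736·779726 − 185085·184251
Hence 184251⁻¹ ≡ -185085 ≡ 594641 (mod 779726).

594641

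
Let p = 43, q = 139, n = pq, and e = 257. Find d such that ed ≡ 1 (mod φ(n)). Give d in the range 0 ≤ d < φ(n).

φ(n) = (p−1)(q−1) = 42·138 = 5796.
Need d with 257·d ≡ 1 (mod 5796). Apply the extended Euclidean algorithm:
5796 = 22·257 + 142
257 = 1·142 + 115
142 = 1·115 + 27
115 = 4·27 + 7
27 = 3·7 + 6
7 = 1·6 + 1
6 = 6·1 + 0
Back-substitute:
1 = 7 − 6
1 = −27 + 4·7
1 = 4·115 − 17·27
1 = −17·142 + 21·115
1 = 21·257 − 38·142
1 = −38·5796 + 857·257
So 257·857 ≡ 1 (mod 5796), hence d = 857.

857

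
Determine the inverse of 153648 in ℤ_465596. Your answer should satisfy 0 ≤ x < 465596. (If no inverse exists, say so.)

Compute gcd(153648, 465596):
465596 = 3*153648 + 4652
153648 = 33*4652 + 132
4652 = 35*132 + 32
132 = 4*32 + 4
32 = 8*4 + 0
Since gcd = 4 > 1, 153648 is not a unit mod 465596.

no inverse exists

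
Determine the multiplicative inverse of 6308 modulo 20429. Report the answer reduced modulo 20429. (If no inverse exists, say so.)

2199

Apply the Euclidean algorithm to 20429 and 6308:
20429 = 3*6308 + 1505
6308 = 4*1505 + 288
1505 = 5*288 + 65
288 = 4*65 + 28
65 = 2*28 + 9
28 = 3*9 + 1
9 = 9*1 + 0
Since gcd(6308, 20429) = 1, back-substitute to write 1 as a combination:
1 = 28 − 3·9
1 = −3·65 + 7·28
1 = 7·288 − 31·65
1 = −31·1505 + 162·288
1 = 162·6308 − 679·1505
1 = −679·20429 + 2199·6308
So 6308·2199 ≡ 1 (mod 20429).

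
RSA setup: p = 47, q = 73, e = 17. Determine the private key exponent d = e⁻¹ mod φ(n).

1169

φ(n) = (p−1)(q−1) = 46·72 = 3312.
Need d with 17·d ≡ 1 (mod 3312). Apply the extended Euclidean algorithm:
3312 = 194*17 + 14
17 = 1*14 + 3
14 = 4*3 + 2
3 = 1*2 + 1
2 = 2*1 + 0
Back-substitute:
1 = 3 − 2
1 = −14 + 5·3
1 = 5·17 − 6·14
1 = −6·3312 + 1169·17
So 17·1169 ≡ 1 (mod 3312), hence d = 1169.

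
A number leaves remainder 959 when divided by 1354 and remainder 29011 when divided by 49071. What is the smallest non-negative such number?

Write x = 959 + 1354·k. Then 1354·k ≡ 29011 − 959 ≡ 28052 (mod 49071).
Need 1354⁻¹ mod 49071. Extended Euclid on (49071, 1354):
49071 = 36×1354 + 327
1354 = 4×327 + 46
327 = 7×46 + 5
46 = 9×5 + 1
5 = 5×1 + 0
Back-substitute:
1 = 46 − 9·5
1 = −9·327 + 64·46
1 = 64·1354 − 265·327
1 = −265·49071 + 9604·1354
1354⁻¹ ≡ 9604 (mod 49071), so k ≡ 9604·28052 ≡ 11618 (mod 49071).
x = 959 + 1354·11618 = 15731731.

15731731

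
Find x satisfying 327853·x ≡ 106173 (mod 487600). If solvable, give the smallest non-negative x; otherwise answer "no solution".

318241

First find gcd(327853, 487600):
487600 = 1*327853 + 159747
327853 = 2*159747 + 8359
159747 = 19*8359 + 926
8359 = 9*926 + 25
926 = 37*25 + 1
25 = 25*1 + 0
gcd = 1, so a unique solution mod 487600 exists.
Back-substitute for the Bézout coefficients:
1 = 926 − 37·25
1 = −37·8359 + 334·926
1 = 334·159747 − 6383·8359
1 = −6383·327853 + 13100·159747
1 = 13100·487600 − 19483·327853
So 327853·(-19483) ≡ 1 (mod 487600), giving 327853⁻¹ ≡ 468117.
x ≡ 327853⁻¹·106173 ≡ 468117·106173 ≡ 318241 (mod 487600).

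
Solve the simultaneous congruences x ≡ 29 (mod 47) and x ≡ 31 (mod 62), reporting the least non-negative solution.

Write x = 29 + 47·k. Then 47·k ≡ 31 − 29 ≡ 2 (mod 62).
Need 47⁻¹ mod 62. Extended Euclid on (62, 47):
62 = 1×47 + 15
47 = 3×15 + 2
15 = 7×2 + 1
2 = 2×1 + 0
Back-substitute:
1 = 15 − 7·2
1 = −7·47 + 22·15
1 = 22·62 − 29·47
47⁻¹ ≡ 33 (mod 62), so k ≡ 33·2 ≡ 4 (mod 62).
x = 29 + 47·4 = 217.

217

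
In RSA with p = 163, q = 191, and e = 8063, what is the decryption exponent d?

10727

φ(n) = (p−1)(q−1) = 162·190 = 30780.
Need d with 8063·d ≡ 1 (mod 30780). Apply the extended Euclidean algorithm:
30780 = 3·8063 + 6591
8063 = 1·6591 + 1472
6591 = 4·1472 + 703
1472 = 2·703 + 66
703 = 10·66 + 43
66 = 1·43 + 23
43 = 1·23 + 20
23 = 1·20 + 3
20 = 6·3 + 2
3 = 1·2 + 1
2 = 2·1 + 0
Back-substitute:
1 = 3 − 2
1 = −20 + 7·3
1 = 7·23 − 8·20
1 = −8·43 + 15·23
1 = 15·66 − 23·43
1 = −23·703 + 245·66
1 = 245·1472 − 513·703
1 = −513·6591 + 2297·1472
1 = 2297·8063 − 2810·6591
1 = −2810·30780 + 10727·8063
So 8063·10727 ≡ 1 (mod 30780), hence d = 10727.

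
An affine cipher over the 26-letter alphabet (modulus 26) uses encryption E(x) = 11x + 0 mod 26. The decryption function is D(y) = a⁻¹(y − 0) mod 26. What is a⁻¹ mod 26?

Extended Euclidean algorithm:
26 = 2×11 + 4
11 = 2×4 + 3
4 = 1×3 + 1
3 = 3×1 + 0
Since gcd(11, 26) = 1, back-substitute to write 1 as a combination:
1 = 4 − 3
1 = −11 + 3·4
1 = 3·26 − 7·11
So 11·(-7) ≡ 1 (mod 26), and -7 ≡ 19 (mod 26).

19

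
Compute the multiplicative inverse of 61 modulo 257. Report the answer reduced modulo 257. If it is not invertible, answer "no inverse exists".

Run Euclid on (257, 61):
257 = 4*61 + 13
61 = 4*13 + 9
13 = 1*9 + 4
9 = 2*4 + 1
4 = 4*1 + 0
The gcd is 1. Working backward:
1 = 9 − 2·4
1 = −2·13 + 3·9
1 = 3·61 − 14·13
1 = −14·257 + 59·61
So 61·59 ≡ 1 (mod 257).

59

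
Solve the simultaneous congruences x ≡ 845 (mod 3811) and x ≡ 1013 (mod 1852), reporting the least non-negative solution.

Write x = 845 + 3811·k. Then 3811·k ≡ 1013 − 845 ≡ 168 (mod 1852).
Need 3811⁻¹ mod 1852. Extended Euclid on (1852, 107):
1852 = 17·107 + 33
107 = 3·33 + 8
33 = 4·8 + 1
8 = 8·1 + 0
Back-substitute:
1 = 33 − 4·8
1 = −4·107 + 13·33
1 = 13·1852 − 225·107
3811⁻¹ ≡ 1627 (mod 1852), so k ≡ 1627·168 ≡ 1092 (mod 1852).
x = 845 + 3811·1092 = 4162457.

4162457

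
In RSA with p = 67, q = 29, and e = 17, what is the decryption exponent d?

761

φ(n) = (p−1)(q−1) = 66·28 = 1848.
Need d with 17·d ≡ 1 (mod 1848). Apply the extended Euclidean algorithm:
1848 = 108·17 + 12
17 = 1·12 + 5
12 = 2·5 + 2
5 = 2·2 + 1
2 = 2·1 + 0
Back-substitute:
1 = 5 − 2·2
1 = −2·12 + 5·5
1 = 5·17 − 7·12
1 = −7·1848 + 761·17
So 17·761 ≡ 1 (mod 1848), hence d = 761.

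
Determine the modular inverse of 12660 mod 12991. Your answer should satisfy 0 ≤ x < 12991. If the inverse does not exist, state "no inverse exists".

4278

Apply the Euclidean algorithm to 12991 and 12660:
12991 = 1*12660 + 331
12660 = 38*331 + 82
331 = 4*82 + 3
82 = 27*3 + 1
3 = 3*1 + 0
Since gcd(12660, 12991) = 1, back-substitute to write 1 as a combination:
1 = 82 − 27·3
1 = −27·331 + 109·82
1 = 109·12660 − 4169·331
1 = −4169·12991 + 4278·12660
So 12660·4278 ≡ 1 (mod 12991).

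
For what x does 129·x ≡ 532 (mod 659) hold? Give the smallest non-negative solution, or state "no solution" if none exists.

469

First find gcd(129, 659):
659 = 5*129 + 14
129 = 9*14 + 3
14 = 4*3 + 2
3 = 1*2 + 1
2 = 2*1 + 0
gcd = 1, so a unique solution mod 659 exists.
Back-substitute for the Bézout coefficients:
1 = 3 − 2
1 = −14 + 5·3
1 = 5·129 − 46·14
1 = −46·659 + 235·129
So 129·(235) ≡ 1 (mod 659), giving 129⁻¹ ≡ 235.
x ≡ 129⁻¹·532 ≡ 235·532 ≡ 469 (mod 659).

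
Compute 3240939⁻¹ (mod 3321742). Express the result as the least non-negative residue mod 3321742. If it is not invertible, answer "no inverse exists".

1565765

gcd(3321742, 3240939) by repeated division:
3321742 = 1*3240939 + 80803
3240939 = 40*80803 + 8819
80803 = 9*8819 + 1432
8819 = 6*1432 + 227
1432 = 6*227 + 70
227 = 3*70 + 17
70 = 4*17 + 2
17 = 8*2 + 1
2 = 2*1 + 0
gcd = 1, so the inverse exists. Back-substitute:
1 = 17 − 8·2
1 = −8·70 + 33·17
1 = 33·227 − 107·70
1 = −107·1432 + 675·227
1 = 675·8819 − 4157·1432
1 = −4157·80803 + 38088·8819
1 = 38088·3240939 − 1527677·80803
1 = −1527677·3321742 + 1565765·3240939
So 3240939·1565765 ≡ 1 (mod 3321742).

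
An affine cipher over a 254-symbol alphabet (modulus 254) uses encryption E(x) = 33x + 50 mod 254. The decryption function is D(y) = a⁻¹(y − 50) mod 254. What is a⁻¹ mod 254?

Extended Euclidean algorithm:
254 = 7·33 + 23
33 = 1·23 + 10
23 = 2·10 + 3
10 = 3·3 + 1
3 = 3·1 + 0
gcd = 1, so the inverse exists. Back-substitute:
1 = 10 − 3·3
1 = −3·23 + 7·10
1 = 7·33 − 10·23
1 = −10·254 + 77·33
So 33·77 ≡ 1 (mod 254).

77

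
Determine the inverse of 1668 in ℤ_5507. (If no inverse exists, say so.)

1905

Run Euclid on (5507, 1668):
5507 = 3·1668 + 503
1668 = 3·503 + 159
503 = 3·159 + 26
159 = 6·26 + 3
26 = 8·3 + 2
3 = 1·2 + 1
2 = 2·1 + 0
Since gcd(1668, 5507) = 1, back-substitute to write 1 as a combination:
1 = 3 − 2
1 = −26 + 9·3
1 = 9·159 − 55·26
1 = −55·503 + 174·159
1 = 174·1668 − 577·503
1 = −577·5507 + 1905·1668
So 1668·1905 ≡ 1 (mod 5507).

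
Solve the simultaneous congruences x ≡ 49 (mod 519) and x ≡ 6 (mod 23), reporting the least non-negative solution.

Write x = 49 + 519·k. Then 519·k ≡ 6 − 49 ≡ 3 (mod 23).
Need 519⁻¹ mod 23. Extended Euclid on (23, 13):
23 = 1*13 + 10
13 = 1*10 + 3
10 = 3*3 + 1
3 = 3*1 + 0
Back-substitute:
1 = 10 − 3·3
1 = −3·13 + 4·10
1 = 4·23 − 7·13
519⁻¹ ≡ 16 (mod 23), so k ≡ 16·3 ≡ 2 (mod 23).
x = 49 + 519·2 = 1087.

1087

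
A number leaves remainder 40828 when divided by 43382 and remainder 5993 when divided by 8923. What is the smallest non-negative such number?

Write x = 40828 + 43382·k. Then 43382·k ≡ 5993 − 40828 ≡ 857 (mod 8923).
Need 43382⁻¹ mod 8923. Extended Euclid on (8923, 7690):
8923 = 1*7690 + 1233
7690 = 6*1233 + 292
1233 = 4*292 + 65
292 = 4*65 + 32
65 = 2*32 + 1
32 = 32*1 + 0
Back-substitute:
1 = 65 − 2·32
1 = −2·292 + 9·65
1 = 9·1233 − 38·292
1 = −38·7690 + 237·1233
1 = 237·8923 − 275·7690
43382⁻¹ ≡ 8648 (mod 8923), so k ≡ 8648·857 ≡ 5246 (mod 8923).
x = 40828 + 43382·5246 = 227622800.

227622800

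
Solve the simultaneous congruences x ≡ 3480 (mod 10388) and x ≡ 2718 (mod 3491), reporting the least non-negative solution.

18442180

Write x = 3480 + 10388·k. Then 10388·k ≡ 2718 − 3480 ≡ 2729 (mod 3491).
Need 10388⁻¹ mod 3491. Extended Euclid on (3491, 3406):
3491 = 1·3406 + 85
3406 = 40·85 + 6
85 = 14·6 + 1
6 = 6·1 + 0
Back-substitute:
1 = 85 − 14·6
1 = −14·3406 + 561·85
1 = 561·3491 − 575·3406
10388⁻¹ ≡ 2916 (mod 3491), so k ≡ 2916·2729 ≡ 1775 (mod 3491).
x = 3480 + 10388·1775 = 18442180.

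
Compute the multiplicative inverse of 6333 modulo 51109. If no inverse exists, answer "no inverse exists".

38705

Extended Euclidean algorithm:
51109 = 8*6333 + 445
6333 = 14*445 + 103
445 = 4*103 + 33
103 = 3*33 + 4
33 = 8*4 + 1
4 = 4*1 + 0
gcd = 1, so the inverse exists. Back-substitute:
1 = 33 − 8·4
1 = −8·103 + 25·33
1 = 25·445 − 108·103
1 = −108·6333 + 1537·445
1 = 1537·51109 − 12404·6333
Thus 6333·(-12404) ≡ 1 (mod 51109); reducing, -12404 mod 51109 = 38705.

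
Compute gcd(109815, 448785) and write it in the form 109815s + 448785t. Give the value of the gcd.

Euclidean algorithm:
448785 = 4×109815 + 9525
109815 = 11×9525 + 5040
9525 = 1×5040 + 4485
5040 = 1×4485 + 555
4485 = 8×555 + 45
555 = 12×45 + 15
45 = 3×15 + 0
gcd(109815, 448785) = 15.
Working backward:
15 = 555 − 12·45
15 = −12·4485 + 97·555
15 = 97·5040 − 109·4485
15 = −109·9525 + 206·5040
15 = 206·109815 − 2375·9525
15 = −2375·448785 + 9706·109815
So 15 = (-2375)·448785 + (9706)·109815.

15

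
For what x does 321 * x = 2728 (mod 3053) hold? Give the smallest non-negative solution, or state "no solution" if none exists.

446

First find gcd(321, 3053):
3053 = 9×321 + 164
321 = 1×164 + 157
164 = 1×157 + 7
157 = 22×7 + 3
7 = 2×3 + 1
3 = 3×1 + 0
gcd = 1, so a unique solution mod 3053 exists.
Back-substitute for the Bézout coefficients:
1 = 7 − 2·3
1 = −2·157 + 45·7
1 = 45·164 − 47·157
1 = −47·321 + 92·164
1 = 92·3053 − 875·321
So 321·(-875) ≡ 1 (mod 3053), giving 321⁻¹ ≡ 2178.
x ≡ 321⁻¹·2728 ≡ 2178·2728 ≡ 446 (mod 3053).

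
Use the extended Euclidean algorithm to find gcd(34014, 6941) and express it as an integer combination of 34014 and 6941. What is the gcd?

Apply Euclid's algorithm to 34014 and 6941:
34014 = 4*6941 + 6250
6941 = 1*6250 + 691
6250 = 9*691 + 31
691 = 22*31 + 9
31 = 3*9 + 4
9 = 2*4 + 1
4 = 4*1 + 0
gcd(34014, 6941) = 1.
Back-substituting:
1 = 9 − 2·4
1 = −2·31 + 7·9
1 = 7·691 − 156·31
1 = −156·6250 + 1411·691
1 = 1411·6941 − 1567·6250
1 = −1567·34014 + 7679·6941
So 1 = (-1567)·34014 + (7679)·6941.

1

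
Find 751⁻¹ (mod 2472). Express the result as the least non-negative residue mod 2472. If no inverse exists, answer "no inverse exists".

79

gcd(2472, 751) by repeated division:
2472 = 3·751 + 219
751 = 3·219 + 94
219 = 2·94 + 31
94 = 3·31 + 1
31 = 31·1 + 0
gcd = 1, so the inverse exists. Back-substitute:
1 = 94 − 3·31
1 = −3·219 + 7·94
1 = 7·751 − 24·219
1 = −24·2472 + 79·751
So 751·79 ≡ 1 (mod 2472).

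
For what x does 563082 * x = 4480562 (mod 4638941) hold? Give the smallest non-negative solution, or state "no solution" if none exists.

3111798

First find gcd(563082, 4638941):
4638941 = 8·563082 + 134285
563082 = 4·134285 + 25942
134285 = 5·25942 + 4575
25942 = 5·4575 + 3067
4575 = 1·3067 + 1508
3067 = 2·1508 + 51
1508 = 29·51 + 29
51 = 1·29 + 22
29 = 1·22 + 7
22 = 3·7 + 1
7 = 7·1 + 0
gcd = 1, so a unique solution mod 4638941 exists.
Back-substitute for the Bézout coefficients:
1 = 22 − 3·7
1 = −3·29 + 4·22
1 = 4·51 − 7·29
1 = −7·1508 + 207·51
1 = 207·3067 − 421·1508
1 = −421·4575 + 628·3067
1 = 628·25942 − 3561·4575
1 = −3561·134285 + 18433·25942
1 = 18433·563082 − 77293·134285
1 = −77293·4638941 + 636777·563082
So 563082·(636777) ≡ 1 (mod 4638941), giving 563082⁻¹ ≡ 636777.
x ≡ 563082⁻¹·4480562 ≡ 636777·4480562 ≡ 3111798 (mod 4638941).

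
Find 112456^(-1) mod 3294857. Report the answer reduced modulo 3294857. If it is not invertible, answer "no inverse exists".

1825186

gcd(3294857, 112456) by repeated division:
3294857 = 29·112456 + 33633
112456 = 3·33633 + 11557
33633 = 2·11557 + 10519
11557 = 1·10519 + 1038
10519 = 10·1038 + 139
1038 = 7·139 + 65
139 = 2·65 + 9
65 = 7·9 + 2
9 = 4·2 + 1
2 = 2·1 + 0
The gcd is 1. Working backward:
1 = 9 − 4·2
1 = −4·65 + 29·9
1 = 29·139 − 62·65
1 = −62·1038 + 463·139
1 = 463·10519 − 4692·1038
1 = −4692·11557 + 5155·10519
1 = 5155·33633 − 15002·11557
1 = −15002·112456 + 50161·33633
1 = 50161·3294857 − 1469671·112456
Thus 112456·(-1469671) ≡ 1 (mod 3294857); reducing, -1469671 mod 3294857 = 1825186.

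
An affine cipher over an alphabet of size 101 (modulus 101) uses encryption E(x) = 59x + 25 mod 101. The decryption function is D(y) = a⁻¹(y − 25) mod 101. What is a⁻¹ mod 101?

gcd(101, 59) by repeated division:
101 = 1·59 + 42
59 = 1·42 + 17
42 = 2·17 + 8
17 = 2·8 + 1
8 = 8·1 + 0
gcd = 1, so the inverse exists. Back-substitute:
1 = 17 − 2·8
1 = −2·42 + 5·17
1 = 5·59 − 7·42
1 = −7·101 + 12·59
So 59·12 ≡ 1 (mod 101).

12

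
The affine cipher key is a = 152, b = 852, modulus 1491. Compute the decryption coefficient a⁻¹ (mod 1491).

Extended Euclidean algorithm:
1491 = 9·152 + 123
152 = 1·123 + 29
123 = 4·29 + 7
29 = 4·7 + 1
7 = 7·1 + 0
Since gcd(152, 1491) = 1, back-substitute to write 1 as a combination:
1 = 29 − 4·7
1 = −4·123 + 17·29
1 = 17·152 − 21·123
1 = −21·1491 + 206·152
So 152·206 ≡ 1 (mod 1491).

206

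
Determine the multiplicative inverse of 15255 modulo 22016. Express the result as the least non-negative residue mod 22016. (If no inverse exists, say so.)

6695

Apply the Euclidean algorithm to 22016 and 15255:
22016 = 1·15255 + 6761
15255 = 2·6761 + 1733
6761 = 3·1733 + 1562
1733 = 1·1562 + 171
1562 = 9·171 + 23
171 = 7·23 + 10
23 = 2·10 + 3
10 = 3·3 + 1
3 = 3·1 + 0
gcd = 1, so the inverse exists. Back-substitute:
1 = 10 − 3·3
1 = −3·23 + 7·10
1 = 7·171 − 52·23
1 = −52·1562 + 475·171
1 = 475·1733 − 527·1562
1 = −527·6761 + 2056·1733
1 = 2056·15255 − 4639·6761
1 = −4639·22016 + 6695·15255
So 15255·6695 ≡ 1 (mod 22016).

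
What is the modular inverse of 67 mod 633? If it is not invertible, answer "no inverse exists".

274

gcd(633, 67) by repeated division:
633 = 9·67 + 30
67 = 2·30 + 7
30 = 4·7 + 2
7 = 3·2 + 1
2 = 2·1 + 0
The gcd is 1. Working backward:
1 = 7 − 3·2
1 = −3·30 + 13·7
1 = 13·67 − 29·30
1 = −29·633 + 274·67
So 67·274 ≡ 1 (mod 633).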